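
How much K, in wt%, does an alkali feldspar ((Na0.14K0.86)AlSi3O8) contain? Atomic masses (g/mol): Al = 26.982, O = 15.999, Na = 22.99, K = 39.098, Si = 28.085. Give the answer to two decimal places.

12.18 wt%

Molar mass of (Na0.14K0.86)AlSi3O8: 0.14*22.99 + 0.86*39.098 + 1*26.982 + 3*28.085 + 8*15.999 = 276.072 g/mol.
Mass of K per formula unit: 0.86 × 39.098 = 33.624 g.
Weight fraction K = 33.624 / 276.072 = 0.1218.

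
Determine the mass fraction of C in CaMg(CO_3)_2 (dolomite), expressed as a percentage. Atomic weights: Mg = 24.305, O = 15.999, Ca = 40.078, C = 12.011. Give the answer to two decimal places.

M(CaMg(CO_3)_2) = 184.399 g/mol.
C contributes 2 × 12.011 = 24.022 g per mole.
24.022/184.399 = 0.1303 → 13.03%.

13.03 weight percent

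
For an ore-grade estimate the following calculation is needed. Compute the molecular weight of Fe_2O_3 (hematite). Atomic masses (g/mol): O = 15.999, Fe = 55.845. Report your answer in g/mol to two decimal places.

159.69 g/mol

Fe: 2 × 55.845 = 111.6900
O: 3 × 15.999 = 47.9970
Summing the contributions gives the formula mass.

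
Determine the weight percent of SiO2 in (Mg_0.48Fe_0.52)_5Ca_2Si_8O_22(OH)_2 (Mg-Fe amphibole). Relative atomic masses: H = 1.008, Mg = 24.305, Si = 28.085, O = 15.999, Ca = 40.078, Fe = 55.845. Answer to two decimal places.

53.74 wt%

M((Mg_0.48Fe_0.52)_5Ca_2Si_8O_22(OH)_2) = 894.357 g/mol; M(SiO2) = 60.083 g/mol.
Moles SiO2 per formula unit = 8 Si ÷ 1 = 8.0000.
SiO2 fraction = (8.0000 × 60.083) / 894.357 = 480.664/894.357 = 0.5374.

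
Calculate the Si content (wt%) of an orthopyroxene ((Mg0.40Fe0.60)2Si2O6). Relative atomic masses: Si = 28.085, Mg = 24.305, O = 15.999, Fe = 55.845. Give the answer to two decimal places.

23.54 wt%

Molar mass of (Mg0.40Fe0.60)2Si2O6: 0.80×24.305 + 1.20×55.845 + 2×28.085 + 6×15.999 = 238.622 g/mol.
Mass of Si per formula unit: 2 × 28.085 = 56.170 g.
Weight fraction Si = 56.170 / 238.622 = 0.2354.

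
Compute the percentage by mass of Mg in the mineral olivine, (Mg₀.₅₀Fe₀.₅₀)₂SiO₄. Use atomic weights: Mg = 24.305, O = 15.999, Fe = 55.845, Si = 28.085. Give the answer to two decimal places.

M((Mg₀.₅₀Fe₀.₅₀)₂SiO₄) = 172.231 g/mol.
Mg contributes 1 × 24.305 = 24.305 g per mole.
24.305/172.231 = 0.1411 → 14.11%.

14.11 mass %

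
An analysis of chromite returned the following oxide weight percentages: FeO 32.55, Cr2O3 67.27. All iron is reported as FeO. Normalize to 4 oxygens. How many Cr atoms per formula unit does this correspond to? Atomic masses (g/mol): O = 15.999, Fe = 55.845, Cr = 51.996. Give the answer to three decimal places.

1.988 Cr apfu

FeO: 32.55/71.844 = 0.45306 mol → 0.45306 mol Fe, 0.45306 mol O.
Cr2O3: 67.27/151.989 = 0.44260 mol → 0.88520 mol Cr, 1.32780 mol O.
Total oxygen = 1.78086 mol. Normalization factor = 4/1.78086 = 2.24611.
Cr per 4 O = 0.88520 × 2.24611 = 1.988.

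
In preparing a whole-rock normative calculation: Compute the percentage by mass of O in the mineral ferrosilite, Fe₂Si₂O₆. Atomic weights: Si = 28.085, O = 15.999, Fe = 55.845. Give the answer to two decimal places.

36.38 weight percent

M(Fe₂Si₂O₆) = 263.854 g/mol.
O contributes 6 × 15.999 = 95.994 g per mole.
95.994/263.854 = 0.3638 → 36.38%.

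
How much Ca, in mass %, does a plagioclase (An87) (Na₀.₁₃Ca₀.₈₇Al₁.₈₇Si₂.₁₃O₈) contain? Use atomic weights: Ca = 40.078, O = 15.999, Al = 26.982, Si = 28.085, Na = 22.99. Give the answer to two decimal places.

12.63 mass %

M(Na₀.₁₃Ca₀.₈₇Al₁.₈₇Si₂.₁₃O₈) = 276.126 g/mol.
Ca contributes 0.87 × 40.078 = 34.868 g per mole.
34.868/276.126 = 0.1263 → 12.63%.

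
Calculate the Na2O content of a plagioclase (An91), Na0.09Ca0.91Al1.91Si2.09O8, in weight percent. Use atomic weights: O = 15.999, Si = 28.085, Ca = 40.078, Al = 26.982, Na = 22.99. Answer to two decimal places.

1.01 wt%

Formula mass = 276.765 g/mol.
0.09 Na → 0.0450 mol Na2O per formula unit; M(Na2O) = 61.979, so Na2O mass = 2.789 g.
2.789/276.765 × 100 = 1.01 wt%.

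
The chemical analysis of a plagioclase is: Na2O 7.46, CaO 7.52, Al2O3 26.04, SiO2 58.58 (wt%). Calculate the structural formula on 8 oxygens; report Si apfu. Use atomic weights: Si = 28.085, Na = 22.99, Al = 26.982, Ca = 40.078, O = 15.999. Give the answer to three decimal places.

2.626 Si apfu

7.46 wt% Na2O ÷ 61.979 g/mol = 0.12036 mol, giving 0.24072 Na and 0.12036 O.
7.52 wt% CaO ÷ 56.077 g/mol = 0.13410 mol, giving 0.13410 Ca and 0.13410 O.
26.04 wt% Al2O3 ÷ 101.961 g/mol = 0.25539 mol, giving 0.51078 Al and 0.76617 O.
58.58 wt% SiO2 ÷ 60.083 g/mol = 0.97498 mol, giving 0.97498 Si and 1.94996 O.
Oxygen sums to 2.97059; scaling by 8/2.97059 = 2.69307 puts the formula on 8 O.
Si: 0.97498 × 2.69307 = 2.626 atoms per formula unit.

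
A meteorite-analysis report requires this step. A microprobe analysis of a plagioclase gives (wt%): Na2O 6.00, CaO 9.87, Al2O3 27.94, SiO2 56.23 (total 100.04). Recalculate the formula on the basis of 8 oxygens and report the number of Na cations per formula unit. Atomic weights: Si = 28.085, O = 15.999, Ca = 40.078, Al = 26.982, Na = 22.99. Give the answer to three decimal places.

0.522 Na apfu

Na2O (M=61.979): mol = 0.09681; Na = 0.19362, O = 0.09681.
CaO (M=56.077): mol = 0.17601; Ca = 0.17601, O = 0.17601.
Al2O3 (M=101.961): mol = 0.27403; Al = 0.54806, O = 0.82209.
SiO2 (M=60.083): mol = 0.93587; Si = 0.93587, O = 1.87174.
ΣO = 2.96665; factor = 8/ΣO = 2.69664.
Na apfu = 0.19362 × 2.69664 = 0.522.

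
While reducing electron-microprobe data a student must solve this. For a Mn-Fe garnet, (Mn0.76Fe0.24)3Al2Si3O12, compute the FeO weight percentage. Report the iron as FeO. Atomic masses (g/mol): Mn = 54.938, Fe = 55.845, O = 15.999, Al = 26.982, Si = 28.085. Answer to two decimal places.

Formula mass = 495.674 g/mol.
0.72 Fe → 0.7200 mol FeO per formula unit; M(FeO) = 71.844, so FeO mass = 51.728 g.
51.728/495.674 × 100 = 10.44 wt%.

10.44 wt%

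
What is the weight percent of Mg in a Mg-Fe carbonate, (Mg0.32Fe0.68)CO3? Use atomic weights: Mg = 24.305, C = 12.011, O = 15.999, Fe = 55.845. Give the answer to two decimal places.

7.35 mass %

Molar mass of (Mg0.32Fe0.68)CO3: 0.32×24.305 + 0.68×55.845 + 1×12.011 + 3×15.999 = 105.760 g/mol.
Mass of Mg per formula unit: 0.32 × 24.305 = 7.778 g.
Weight fraction Mg = 7.778 / 105.760 = 0.0735.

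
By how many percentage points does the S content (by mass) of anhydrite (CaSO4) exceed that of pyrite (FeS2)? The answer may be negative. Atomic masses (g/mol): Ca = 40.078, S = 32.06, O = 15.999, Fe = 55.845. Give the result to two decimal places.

First mineral: 32.060 g S in 136.134 g formula = 23.55 wt% S.
Second mineral: 64.120 g S in 119.965 g formula = 53.45 wt% S.
23.55% − 53.45% gives a difference of -29.90 percentage points.

-29.90 percentage points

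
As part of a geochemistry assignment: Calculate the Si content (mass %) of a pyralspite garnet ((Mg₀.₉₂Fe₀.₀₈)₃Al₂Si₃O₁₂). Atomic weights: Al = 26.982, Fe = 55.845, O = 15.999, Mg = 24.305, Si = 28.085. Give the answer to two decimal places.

20.52 mass %

Formula mass = 2.76·24.305 + 0.24·55.845 + 2·26.982 + 3·28.085 + 12·15.999 = 410.692 g/mol, of which 84.255 g is Si.
So Si makes up 84.255/410.692 = 0.2052 of the mass, i.e. 20.52%.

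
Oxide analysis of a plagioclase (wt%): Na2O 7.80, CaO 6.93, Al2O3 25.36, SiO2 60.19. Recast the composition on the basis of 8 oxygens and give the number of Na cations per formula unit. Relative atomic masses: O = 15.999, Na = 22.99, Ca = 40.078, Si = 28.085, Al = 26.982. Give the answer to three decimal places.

0.671 Na apfu

Na2O: 7.80/61.979 = 0.12585 mol → 0.25170 mol Na, 0.12585 mol O.
CaO: 6.93/56.077 = 0.12358 mol → 0.12358 mol Ca, 0.12358 mol O.
Al2O3: 25.36/101.961 = 0.24872 mol → 0.49744 mol Al, 0.74616 mol O.
SiO2: 60.19/60.083 = 1.00178 mol → 1.00178 mol Si, 2.00356 mol O.
Total oxygen = 2.99915 mol. Normalization factor = 8/2.99915 = 2.66742.
Na per 8 O = 0.25170 × 2.66742 = 0.671.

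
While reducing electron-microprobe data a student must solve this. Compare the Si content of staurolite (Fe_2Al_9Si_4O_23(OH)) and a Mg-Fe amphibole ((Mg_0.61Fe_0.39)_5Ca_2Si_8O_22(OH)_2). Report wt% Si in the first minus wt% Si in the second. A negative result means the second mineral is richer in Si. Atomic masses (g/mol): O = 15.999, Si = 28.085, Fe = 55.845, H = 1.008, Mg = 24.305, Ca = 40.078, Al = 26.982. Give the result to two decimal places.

Si in Fe_2Al_9Si_4O_23(OH): molar mass 851.852 g/mol; 4×28.085 = 112.340 g → 13.19 wt%.
Si in (Mg_0.61Fe_0.39)_5Ca_2Si_8O_22(OH)_2: molar mass 873.856 g/mol; 8×28.085 = 224.680 g → 25.71 wt%.
Difference = 13.19 − 25.71 = -12.52 percentage points.

-12.52 percentage points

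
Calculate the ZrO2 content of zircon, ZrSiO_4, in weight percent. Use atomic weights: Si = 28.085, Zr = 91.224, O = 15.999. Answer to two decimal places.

Formula mass = 183.305 g/mol.
1 Zr → 1.0000 mol ZrO2 per formula unit; M(ZrO2) = 123.222, so ZrO2 mass = 123.222 g.
123.222/183.305 × 100 = 67.22 wt%.

67.22 wt%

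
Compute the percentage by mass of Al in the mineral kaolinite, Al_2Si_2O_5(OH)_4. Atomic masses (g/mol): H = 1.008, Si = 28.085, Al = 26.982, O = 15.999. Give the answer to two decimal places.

M(Al_2Si_2O_5(OH)_4) = 258.157 g/mol.
Al contributes 2 × 26.982 = 53.964 g per mole.
53.964/258.157 = 0.2090 → 20.90%.

20.90 mass %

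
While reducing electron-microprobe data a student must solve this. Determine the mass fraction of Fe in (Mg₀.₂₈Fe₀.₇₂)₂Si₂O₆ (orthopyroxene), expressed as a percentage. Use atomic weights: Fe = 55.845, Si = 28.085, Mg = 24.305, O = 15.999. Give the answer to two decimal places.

32.66 weight percent

M((Mg₀.₂₈Fe₀.₇₂)₂Si₂O₆) = 246.192 g/mol.
Fe contributes 1.44 × 55.845 = 80.417 g per mole.
80.417/246.192 = 0.3266 → 32.66%.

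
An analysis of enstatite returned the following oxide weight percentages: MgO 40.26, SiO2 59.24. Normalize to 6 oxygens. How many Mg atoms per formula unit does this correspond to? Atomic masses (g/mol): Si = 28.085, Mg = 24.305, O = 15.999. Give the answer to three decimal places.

40.26 wt% MgO ÷ 40.304 g/mol = 0.99891 mol, giving 0.99891 Mg and 0.99891 O.
59.24 wt% SiO2 ÷ 60.083 g/mol = 0.98597 mol, giving 0.98597 Si and 1.97194 O.
Oxygen sums to 2.97085; scaling by 6/2.97085 = 2.01962 puts the formula on 6 O.
Mg: 0.99891 × 2.01962 = 2.017 atoms per formula unit.

2.017 Mg apfu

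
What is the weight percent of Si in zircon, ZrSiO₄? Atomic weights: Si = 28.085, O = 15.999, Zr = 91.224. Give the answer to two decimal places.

15.32 weight percent

Molar mass of ZrSiO₄: 1*91.224 + 1*28.085 + 4*15.999 = 183.305 g/mol.
Mass of Si per formula unit: 1 × 28.085 = 28.085 g.
Weight fraction Si = 28.085 / 183.305 = 0.1532.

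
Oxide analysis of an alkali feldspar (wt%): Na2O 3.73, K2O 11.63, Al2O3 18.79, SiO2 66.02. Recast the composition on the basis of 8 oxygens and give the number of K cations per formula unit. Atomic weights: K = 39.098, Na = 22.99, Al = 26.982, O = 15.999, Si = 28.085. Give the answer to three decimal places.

0.673 K apfu

Na2O: 3.73/61.979 = 0.06018 mol → 0.12036 mol Na, 0.06018 mol O.
K2O: 11.63/94.195 = 0.12347 mol → 0.24694 mol K, 0.12347 mol O.
Al2O3: 18.79/101.961 = 0.18429 mol → 0.36858 mol Al, 0.55287 mol O.
SiO2: 66.02/60.083 = 1.09881 mol → 1.09881 mol Si, 2.19762 mol O.
Total oxygen = 2.93414 mol. Normalization factor = 8/2.93414 = 2.72652.
K per 8 O = 0.24694 × 2.72652 = 0.673.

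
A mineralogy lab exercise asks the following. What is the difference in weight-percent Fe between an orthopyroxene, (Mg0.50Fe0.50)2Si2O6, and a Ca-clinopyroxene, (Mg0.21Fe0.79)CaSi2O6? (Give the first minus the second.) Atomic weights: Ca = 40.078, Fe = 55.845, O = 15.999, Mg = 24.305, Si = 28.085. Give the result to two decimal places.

First mineral: 55.845 g Fe in 232.314 g formula = 24.04 wt% Fe.
Second mineral: 44.118 g Fe in 241.464 g formula = 18.27 wt% Fe.
24.04% − 18.27% gives a difference of 5.77 percentage points.

5.77 percentage points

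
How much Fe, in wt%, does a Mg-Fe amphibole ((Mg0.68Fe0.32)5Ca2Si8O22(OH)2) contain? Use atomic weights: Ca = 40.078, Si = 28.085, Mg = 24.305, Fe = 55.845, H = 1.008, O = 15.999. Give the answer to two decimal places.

10.36 wt%

Molar mass of (Mg0.68Fe0.32)5Ca2Si8O22(OH)2: 3.40*24.305 + 1.60*55.845 + 2*40.078 + 8*28.085 + 24*15.999 + 2*1.008 = 862.817 g/mol.
Mass of Fe per formula unit: 1.60 × 55.845 = 89.352 g.
Weight fraction Fe = 89.352 / 862.817 = 0.1036.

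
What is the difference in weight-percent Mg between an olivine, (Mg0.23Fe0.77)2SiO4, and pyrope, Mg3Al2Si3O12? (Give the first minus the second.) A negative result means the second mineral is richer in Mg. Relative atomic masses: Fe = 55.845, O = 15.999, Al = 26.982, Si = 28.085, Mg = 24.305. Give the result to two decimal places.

Mg in (Mg0.23Fe0.77)2SiO4: molar mass 189.263 g/mol; 0.46×24.305 = 11.180 g → 5.91 wt%.
Mg in Mg3Al2Si3O12: molar mass 403.122 g/mol; 3×24.305 = 72.915 g → 18.09 wt%.
Difference = 5.91 − 18.09 = -12.18 percentage points.

-12.18 percentage points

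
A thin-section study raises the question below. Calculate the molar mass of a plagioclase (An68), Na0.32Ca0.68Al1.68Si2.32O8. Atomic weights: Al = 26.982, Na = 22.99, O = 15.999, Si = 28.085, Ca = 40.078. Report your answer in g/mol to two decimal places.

The formula mass is the sum 0.32(22.99) + 0.68(40.078) + 1.68(26.982) + 2.32(28.085) + 8(15.999).

273.09 g/mol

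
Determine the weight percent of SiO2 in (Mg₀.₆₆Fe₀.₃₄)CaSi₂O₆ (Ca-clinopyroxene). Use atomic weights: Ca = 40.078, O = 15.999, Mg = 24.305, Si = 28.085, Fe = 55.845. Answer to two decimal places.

52.87 wt%

Formula mass = 227.271 g/mol.
2 Si → 2.0000 mol SiO2 per formula unit; M(SiO2) = 60.083, so SiO2 mass = 120.166 g.
120.166/227.271 × 100 = 52.87 wt%.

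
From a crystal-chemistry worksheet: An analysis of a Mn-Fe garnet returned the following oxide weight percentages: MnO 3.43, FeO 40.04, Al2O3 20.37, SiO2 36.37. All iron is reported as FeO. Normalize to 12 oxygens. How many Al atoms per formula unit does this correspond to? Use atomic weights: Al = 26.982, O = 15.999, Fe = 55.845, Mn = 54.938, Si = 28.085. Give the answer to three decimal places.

1.985 Al apfu

MnO (M=70.937): mol = 0.04835; Mn = 0.04835, O = 0.04835.
FeO (M=71.844): mol = 0.55732; Fe = 0.55732, O = 0.55732.
Al2O3 (M=101.961): mol = 0.19978; Al = 0.39956, O = 0.59934.
SiO2 (M=60.083): mol = 0.60533; Si = 0.60533, O = 1.21066.
ΣO = 2.41567; factor = 12/ΣO = 4.96757.
Al apfu = 0.39956 × 4.96757 = 1.985.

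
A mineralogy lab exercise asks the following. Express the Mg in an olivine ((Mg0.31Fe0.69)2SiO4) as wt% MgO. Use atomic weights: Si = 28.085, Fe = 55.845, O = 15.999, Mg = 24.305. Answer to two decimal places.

Formula mass = 184.216 g/mol.
0.62 Mg → 0.6200 mol MgO per formula unit; M(MgO) = 40.304, so MgO mass = 24.988 g.
24.988/184.216 × 100 = 13.56 wt%.

13.56 wt%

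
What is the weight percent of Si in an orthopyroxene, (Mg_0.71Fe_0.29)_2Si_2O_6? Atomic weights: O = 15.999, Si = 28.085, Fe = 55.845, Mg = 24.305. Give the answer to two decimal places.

Formula mass = 1.42*24.305 + 0.58*55.845 + 2*28.085 + 6*15.999 = 219.067 g/mol, of which 56.170 g is Si.
So Si makes up 56.170/219.067 = 0.2564 of the mass, i.e. 25.64%.

25.64 weight percent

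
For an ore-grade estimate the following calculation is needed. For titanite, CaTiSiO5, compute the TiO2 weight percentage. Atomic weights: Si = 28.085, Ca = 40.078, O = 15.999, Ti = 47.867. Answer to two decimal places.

40.74 wt%

Molar mass of CaTiSiO5 = 1*40.078 + 1*47.867 + 1*28.085 + 5*15.999 = 196.025 g/mol.
Each formula unit contains 1 Ti, equivalent to 1/1 = 1.0000 mol TiO2.
M(TiO2) = 1×47.867 + 2×15.999 = 79.865 g/mol.
Mass of TiO2 per formula unit = 1.0000 × 79.865 = 79.865 g.
TiO2 wt% = 79.865 / 196.025 × 100 = 40.74%.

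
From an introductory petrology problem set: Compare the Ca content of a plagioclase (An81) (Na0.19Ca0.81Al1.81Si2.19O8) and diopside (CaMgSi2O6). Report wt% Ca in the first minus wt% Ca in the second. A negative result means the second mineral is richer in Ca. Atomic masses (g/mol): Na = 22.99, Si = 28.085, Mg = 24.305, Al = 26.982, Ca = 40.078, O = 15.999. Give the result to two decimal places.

-6.71 percentage points

M(Na0.19Ca0.81Al1.81Si2.19O8) = 275.167 g/mol, so wt% Ca = 32.463/275.167 × 100 = 11.80%.
M(CaMgSi2O6) = 216.547 g/mol, so wt% Ca = 40.078/216.547 × 100 = 18.51%.
11.80 − 18.51 = -6.71 pp.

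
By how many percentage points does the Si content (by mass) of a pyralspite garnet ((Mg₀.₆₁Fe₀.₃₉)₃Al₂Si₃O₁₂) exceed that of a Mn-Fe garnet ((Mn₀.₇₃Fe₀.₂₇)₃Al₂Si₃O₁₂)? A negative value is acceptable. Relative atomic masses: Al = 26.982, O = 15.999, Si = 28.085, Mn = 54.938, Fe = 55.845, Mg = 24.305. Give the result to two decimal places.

2.15 percentage points

First mineral: 84.255 g Si in 440.024 g formula = 19.15 wt% Si.
Second mineral: 84.255 g Si in 495.756 g formula = 17.00 wt% Si.
19.15% − 17.00% gives a difference of 2.15 percentage points.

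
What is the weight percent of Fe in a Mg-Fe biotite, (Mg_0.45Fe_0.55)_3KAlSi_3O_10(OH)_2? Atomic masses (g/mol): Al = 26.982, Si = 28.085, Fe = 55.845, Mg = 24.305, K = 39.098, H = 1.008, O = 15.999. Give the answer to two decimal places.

19.63 wt%

M((Mg_0.45Fe_0.55)_3KAlSi_3O_10(OH)_2) = 469.295 g/mol.
Fe contributes 1.65 × 55.845 = 92.144 g per mole.
92.144/469.295 = 0.1963 → 19.63%.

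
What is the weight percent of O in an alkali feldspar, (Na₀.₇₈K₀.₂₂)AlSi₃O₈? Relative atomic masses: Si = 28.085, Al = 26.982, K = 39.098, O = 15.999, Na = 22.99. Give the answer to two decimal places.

48.16 wt%

M((Na₀.₇₈K₀.₂₂)AlSi₃O₈) = 265.763 g/mol.
O contributes 8 × 15.999 = 127.992 g per mole.
127.992/265.763 = 0.4816 → 48.16%.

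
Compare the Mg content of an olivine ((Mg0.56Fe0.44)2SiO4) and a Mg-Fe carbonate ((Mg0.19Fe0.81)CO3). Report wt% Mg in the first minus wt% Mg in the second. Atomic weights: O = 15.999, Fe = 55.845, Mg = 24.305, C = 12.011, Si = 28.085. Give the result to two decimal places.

11.96 percentage points

M((Mg0.56Fe0.44)2SiO4) = 168.446 g/mol, so wt% Mg = 27.222/168.446 × 100 = 16.16%.
M((Mg0.19Fe0.81)CO3) = 109.860 g/mol, so wt% Mg = 4.618/109.860 × 100 = 4.20%.
16.16 − 4.20 = 11.96 pp.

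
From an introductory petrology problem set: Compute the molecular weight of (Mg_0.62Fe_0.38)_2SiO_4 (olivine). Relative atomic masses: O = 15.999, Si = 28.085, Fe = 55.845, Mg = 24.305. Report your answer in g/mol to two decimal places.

164.66 g/mol

M = 1.24(24.305) + 0.76(55.845) + 1(28.085) + 4(15.999)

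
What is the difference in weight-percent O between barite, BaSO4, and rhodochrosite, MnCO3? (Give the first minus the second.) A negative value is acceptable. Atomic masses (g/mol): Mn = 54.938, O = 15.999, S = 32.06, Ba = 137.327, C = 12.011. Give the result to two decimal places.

First mineral: 63.996 g O in 233.383 g formula = 27.42 wt% O.
Second mineral: 47.997 g O in 114.946 g formula = 41.76 wt% O.
27.42% − 41.76% gives a difference of -14.34 percentage points.

-14.34 percentage points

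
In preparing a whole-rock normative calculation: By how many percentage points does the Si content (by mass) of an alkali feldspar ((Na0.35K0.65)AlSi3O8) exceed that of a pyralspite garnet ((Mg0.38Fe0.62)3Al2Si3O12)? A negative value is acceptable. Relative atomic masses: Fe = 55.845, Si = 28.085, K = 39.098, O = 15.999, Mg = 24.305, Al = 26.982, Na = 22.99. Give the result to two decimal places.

12.65 percentage points

Si in (Na0.35K0.65)AlSi3O8: molar mass 272.689 g/mol; 3×28.085 = 84.255 g → 30.90 wt%.
Si in (Mg0.38Fe0.62)3Al2Si3O12: molar mass 461.786 g/mol; 3×28.085 = 84.255 g → 18.25 wt%.
Difference = 30.90 − 18.25 = 12.65 percentage points.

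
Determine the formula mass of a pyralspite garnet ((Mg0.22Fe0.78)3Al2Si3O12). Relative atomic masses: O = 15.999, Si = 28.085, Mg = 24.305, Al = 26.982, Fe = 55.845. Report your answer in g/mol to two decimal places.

476.93 g/mol

The formula mass is the sum 0.66(24.305) + 2.34(55.845) + 2(26.982) + 3(28.085) + 12(15.999).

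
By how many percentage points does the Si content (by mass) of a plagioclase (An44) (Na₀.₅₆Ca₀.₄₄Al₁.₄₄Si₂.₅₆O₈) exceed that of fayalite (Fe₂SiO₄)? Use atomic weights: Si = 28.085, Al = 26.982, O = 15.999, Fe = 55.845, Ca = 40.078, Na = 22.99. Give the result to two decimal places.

First mineral: 71.898 g Si in 269.252 g formula = 26.70 wt% Si.
Second mineral: 28.085 g Si in 203.771 g formula = 13.78 wt% Si.
26.70% − 13.78% gives a difference of 12.92 percentage points.

12.92 percentage points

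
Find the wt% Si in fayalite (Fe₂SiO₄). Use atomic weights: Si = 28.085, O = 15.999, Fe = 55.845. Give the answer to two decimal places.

M(Fe₂SiO₄) = 203.771 g/mol.
Si contributes 1 × 28.085 = 28.085 g per mole.
28.085/203.771 = 0.1378 → 13.78%.

13.78 weight percent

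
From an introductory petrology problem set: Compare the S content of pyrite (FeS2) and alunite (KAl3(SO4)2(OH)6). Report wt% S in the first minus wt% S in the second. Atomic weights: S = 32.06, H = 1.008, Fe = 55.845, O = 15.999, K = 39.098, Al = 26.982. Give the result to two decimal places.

37.97 percentage points

First mineral: 64.120 g S in 119.965 g formula = 53.45 wt% S.
Second mineral: 64.120 g S in 414.198 g formula = 15.48 wt% S.
53.45% − 15.48% gives a difference of 37.97 percentage points.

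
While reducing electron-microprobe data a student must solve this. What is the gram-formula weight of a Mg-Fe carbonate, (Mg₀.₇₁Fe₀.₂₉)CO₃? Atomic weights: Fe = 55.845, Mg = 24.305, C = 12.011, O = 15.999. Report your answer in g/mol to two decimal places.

93.46 g/mol

The formula mass is the sum 0.71×24.305 + 0.29×55.845 + 1×12.011 + 3×15.999.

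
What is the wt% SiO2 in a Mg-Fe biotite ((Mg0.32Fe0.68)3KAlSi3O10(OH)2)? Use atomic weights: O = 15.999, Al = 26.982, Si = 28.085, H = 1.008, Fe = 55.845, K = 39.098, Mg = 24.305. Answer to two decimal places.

M((Mg0.32Fe0.68)3KAlSi3O10(OH)2) = 481.596 g/mol; M(SiO2) = 60.083 g/mol.
Moles SiO2 per formula unit = 3 Si ÷ 1 = 3.0000.
SiO2 fraction = (3.0000 × 60.083) / 481.596 = 180.249/481.596 = 0.3743.

37.43 wt%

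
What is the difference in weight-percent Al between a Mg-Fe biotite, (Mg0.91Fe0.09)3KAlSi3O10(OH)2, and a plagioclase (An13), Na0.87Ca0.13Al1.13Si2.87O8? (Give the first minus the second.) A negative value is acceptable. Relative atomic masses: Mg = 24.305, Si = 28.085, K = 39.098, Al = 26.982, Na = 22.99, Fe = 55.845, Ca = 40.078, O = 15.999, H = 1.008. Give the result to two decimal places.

-5.20 percentage points

Al in (Mg0.91Fe0.09)3KAlSi3O10(OH)2: molar mass 425.770 g/mol; 1×26.982 = 26.982 g → 6.34 wt%.
Al in Na0.87Ca0.13Al1.13Si2.87O8: molar mass 264.297 g/mol; 1.13×26.982 = 30.490 g → 11.54 wt%.
Difference = 6.34 − 11.54 = -5.20 percentage points.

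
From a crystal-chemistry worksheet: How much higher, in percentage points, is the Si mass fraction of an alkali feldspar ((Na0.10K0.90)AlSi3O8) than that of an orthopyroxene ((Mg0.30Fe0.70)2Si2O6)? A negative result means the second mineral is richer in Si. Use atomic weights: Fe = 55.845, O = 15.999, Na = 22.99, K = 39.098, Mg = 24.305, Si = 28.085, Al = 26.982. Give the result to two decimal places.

7.52 percentage points

First mineral: 84.255 g Si in 276.716 g formula = 30.45 wt% Si.
Second mineral: 56.170 g Si in 244.930 g formula = 22.93 wt% Si.
30.45% − 22.93% gives a difference of 7.52 percentage points.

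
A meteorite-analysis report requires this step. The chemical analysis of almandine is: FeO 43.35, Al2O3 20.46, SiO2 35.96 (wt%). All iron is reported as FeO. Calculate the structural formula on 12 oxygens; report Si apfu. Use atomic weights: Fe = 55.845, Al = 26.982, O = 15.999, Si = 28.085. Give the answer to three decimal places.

FeO (M=71.844): mol = 0.60339; Fe = 0.60339, O = 0.60339.
Al2O3 (M=101.961): mol = 0.20066; Al = 0.40132, O = 0.60198.
SiO2 (M=60.083): mol = 0.59851; Si = 0.59851, O = 1.19702.
ΣO = 2.40239; factor = 12/ΣO = 4.99503.
Si apfu = 0.59851 × 4.99503 = 2.990.

2.990 Si apfu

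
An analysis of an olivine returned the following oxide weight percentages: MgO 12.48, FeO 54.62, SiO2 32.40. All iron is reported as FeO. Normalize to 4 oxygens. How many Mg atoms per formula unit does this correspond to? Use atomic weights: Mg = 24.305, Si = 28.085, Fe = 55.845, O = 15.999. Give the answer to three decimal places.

0.577 Mg apfu

MgO (M=40.304): mol = 0.30965; Mg = 0.30965, O = 0.30965.
FeO (M=71.844): mol = 0.76026; Fe = 0.76026, O = 0.76026.
SiO2 (M=60.083): mol = 0.53925; Si = 0.53925, O = 1.07850.
ΣO = 2.14841; factor = 4/ΣO = 1.86184.
Mg apfu = 0.30965 × 1.86184 = 0.577.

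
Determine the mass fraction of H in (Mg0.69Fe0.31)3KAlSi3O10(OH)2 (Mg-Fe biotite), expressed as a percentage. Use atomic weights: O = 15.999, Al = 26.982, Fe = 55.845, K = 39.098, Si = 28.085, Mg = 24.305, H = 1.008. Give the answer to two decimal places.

0.45 wt%

Formula mass = 2.07×24.305 + 0.93×55.845 + 1×39.098 + 1×26.982 + 3×28.085 + 12×15.999 + 2×1.008 = 446.586 g/mol, of which 2.016 g is H.
So H makes up 2.016/446.586 = 0.0045 of the mass, i.e. 0.45%.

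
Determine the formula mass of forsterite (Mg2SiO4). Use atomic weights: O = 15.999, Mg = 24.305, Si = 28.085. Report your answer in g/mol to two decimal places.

The formula mass is the sum 2×24.305 + 1×28.085 + 4×15.999.

140.69 g/mol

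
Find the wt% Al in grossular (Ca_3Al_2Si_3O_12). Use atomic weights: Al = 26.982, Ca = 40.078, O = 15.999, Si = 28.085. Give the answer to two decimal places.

11.98 wt%

Formula mass = 3*40.078 + 2*26.982 + 3*28.085 + 12*15.999 = 450.441 g/mol, of which 53.964 g is Al.
So Al makes up 53.964/450.441 = 0.1198 of the mass, i.e. 11.98%.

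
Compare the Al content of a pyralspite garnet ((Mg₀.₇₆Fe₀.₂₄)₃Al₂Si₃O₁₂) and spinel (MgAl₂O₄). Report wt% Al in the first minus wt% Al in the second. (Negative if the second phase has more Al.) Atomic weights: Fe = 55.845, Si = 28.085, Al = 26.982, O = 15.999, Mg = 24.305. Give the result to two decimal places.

-25.26 percentage points

Al in (Mg₀.₇₆Fe₀.₂₄)₃Al₂Si₃O₁₂: molar mass 425.831 g/mol; 2×26.982 = 53.964 g → 12.67 wt%.
Al in MgAl₂O₄: molar mass 142.265 g/mol; 2×26.982 = 53.964 g → 37.93 wt%.
Difference = 12.67 − 37.93 = -25.26 percentage points.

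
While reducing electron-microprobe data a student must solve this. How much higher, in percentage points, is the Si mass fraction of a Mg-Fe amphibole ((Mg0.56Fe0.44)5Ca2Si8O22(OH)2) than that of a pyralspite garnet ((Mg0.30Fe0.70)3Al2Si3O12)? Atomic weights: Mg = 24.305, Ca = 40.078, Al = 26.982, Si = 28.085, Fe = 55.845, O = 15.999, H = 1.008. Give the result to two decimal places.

M((Mg0.56Fe0.44)5Ca2Si8O22(OH)2) = 881.741 g/mol, so wt% Si = 224.680/881.741 × 100 = 25.48%.
M((Mg0.30Fe0.70)3Al2Si3O12) = 469.356 g/mol, so wt% Si = 84.255/469.356 × 100 = 17.95%.
25.48 − 17.95 = 7.53 pp.

7.53 percentage points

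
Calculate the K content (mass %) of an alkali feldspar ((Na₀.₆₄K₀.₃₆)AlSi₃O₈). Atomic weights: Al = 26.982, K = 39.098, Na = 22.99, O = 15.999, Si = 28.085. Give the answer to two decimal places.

5.25 mass %

M((Na₀.₆₄K₀.₃₆)AlSi₃O₈) = 268.018 g/mol.
K contributes 0.36 × 39.098 = 14.075 g per mole.
14.075/268.018 = 0.0525 → 5.25%.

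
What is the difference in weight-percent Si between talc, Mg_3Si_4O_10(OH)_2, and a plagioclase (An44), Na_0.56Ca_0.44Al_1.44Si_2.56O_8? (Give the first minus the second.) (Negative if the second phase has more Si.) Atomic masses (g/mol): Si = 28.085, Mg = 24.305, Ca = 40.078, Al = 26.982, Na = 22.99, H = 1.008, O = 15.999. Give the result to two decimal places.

2.92 percentage points

Si in Mg_3Si_4O_10(OH)_2: molar mass 379.259 g/mol; 4×28.085 = 112.340 g → 29.62 wt%.
Si in Na_0.56Ca_0.44Al_1.44Si_2.56O_8: molar mass 269.252 g/mol; 2.56×28.085 = 71.898 g → 26.70 wt%.
Difference = 29.62 − 26.70 = 2.92 percentage points.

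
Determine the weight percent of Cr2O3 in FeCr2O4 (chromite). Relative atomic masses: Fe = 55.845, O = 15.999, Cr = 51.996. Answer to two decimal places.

M(FeCr2O4) = 223.833 g/mol; M(Cr2O3) = 151.989 g/mol.
Moles Cr2O3 per formula unit = 2 Cr ÷ 2 = 1.0000.
Cr2O3 fraction = (1.0000 × 151.989) / 223.833 = 151.989/223.833 = 0.6790.

67.90 wt%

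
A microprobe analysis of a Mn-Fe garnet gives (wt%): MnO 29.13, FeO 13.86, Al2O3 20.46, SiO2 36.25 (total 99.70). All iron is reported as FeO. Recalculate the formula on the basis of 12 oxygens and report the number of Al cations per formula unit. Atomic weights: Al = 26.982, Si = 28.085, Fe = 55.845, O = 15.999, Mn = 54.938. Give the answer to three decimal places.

1.996 Al apfu

MnO (M=70.937): mol = 0.41065; Mn = 0.41065, O = 0.41065.
FeO (M=71.844): mol = 0.19292; Fe = 0.19292, O = 0.19292.
Al2O3 (M=101.961): mol = 0.20066; Al = 0.40132, O = 0.60198.
SiO2 (M=60.083): mol = 0.60333; Si = 0.60333, O = 1.20666.
ΣO = 2.41221; factor = 12/ΣO = 4.97469.
Al apfu = 0.40132 × 4.97469 = 1.996.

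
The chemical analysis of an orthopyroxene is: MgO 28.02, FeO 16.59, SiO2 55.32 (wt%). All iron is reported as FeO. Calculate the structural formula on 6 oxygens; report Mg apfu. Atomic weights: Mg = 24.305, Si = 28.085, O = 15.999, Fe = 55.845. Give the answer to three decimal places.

1.507 Mg apfu

MgO: 28.02/40.304 = 0.69522 mol → 0.69522 mol Mg, 0.69522 mol O.
FeO: 16.59/71.844 = 0.23092 mol → 0.23092 mol Fe, 0.23092 mol O.
SiO2: 55.32/60.083 = 0.92073 mol → 0.92073 mol Si, 1.84146 mol O.
Total oxygen = 2.76760 mol. Normalization factor = 6/2.76760 = 2.16794.
Mg per 6 O = 0.69522 × 2.16794 = 1.507.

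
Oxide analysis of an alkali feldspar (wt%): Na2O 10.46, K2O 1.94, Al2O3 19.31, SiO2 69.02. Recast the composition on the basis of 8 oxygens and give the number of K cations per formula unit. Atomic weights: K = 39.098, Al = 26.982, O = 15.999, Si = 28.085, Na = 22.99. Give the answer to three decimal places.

0.108 K apfu

10.46 wt% Na2O ÷ 61.979 g/mol = 0.16877 mol, giving 0.33754 Na and 0.16877 O.
1.94 wt% K2O ÷ 94.195 g/mol = 0.02060 mol, giving 0.04120 K and 0.02060 O.
19.31 wt% Al2O3 ÷ 101.961 g/mol = 0.18939 mol, giving 0.37878 Al and 0.56817 O.
69.02 wt% SiO2 ÷ 60.083 g/mol = 1.14874 mol, giving 1.14874 Si and 2.29748 O.
Oxygen sums to 3.05502; scaling by 8/3.05502 = 2.61864 puts the formula on 8 O.
K: 0.04120 × 2.61864 = 0.108 atoms per formula unit.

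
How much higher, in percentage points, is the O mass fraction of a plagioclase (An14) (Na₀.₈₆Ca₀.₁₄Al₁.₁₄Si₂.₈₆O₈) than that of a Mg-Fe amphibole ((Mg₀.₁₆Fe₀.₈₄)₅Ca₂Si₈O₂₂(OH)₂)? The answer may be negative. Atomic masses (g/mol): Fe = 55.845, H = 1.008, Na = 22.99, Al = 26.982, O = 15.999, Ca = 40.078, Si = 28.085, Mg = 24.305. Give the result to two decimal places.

O in Na₀.₈₆Ca₀.₁₄Al₁.₁₄Si₂.₈₆O₈: molar mass 264.457 g/mol; 8×15.999 = 127.992 g → 48.40 wt%.
O in (Mg₀.₁₆Fe₀.₈₄)₅Ca₂Si₈O₂₂(OH)₂: molar mass 944.821 g/mol; 24×15.999 = 383.976 g → 40.64 wt%.
Difference = 48.40 − 40.64 = 7.76 percentage points.

7.76 percentage points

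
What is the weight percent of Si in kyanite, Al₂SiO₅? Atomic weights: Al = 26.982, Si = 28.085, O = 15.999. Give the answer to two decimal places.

17.33 mass %

Molar mass of Al₂SiO₅: 2·26.982 + 1·28.085 + 5·15.999 = 162.044 g/mol.
Mass of Si per formula unit: 1 × 28.085 = 28.085 g.
Weight fraction Si = 28.085 / 162.044 = 0.1733.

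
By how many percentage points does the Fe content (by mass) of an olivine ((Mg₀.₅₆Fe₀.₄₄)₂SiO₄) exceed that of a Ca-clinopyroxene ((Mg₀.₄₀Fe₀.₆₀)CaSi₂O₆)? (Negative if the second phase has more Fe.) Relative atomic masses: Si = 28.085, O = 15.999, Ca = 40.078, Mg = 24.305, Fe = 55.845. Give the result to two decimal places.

14.94 percentage points

M((Mg₀.₅₆Fe₀.₄₄)₂SiO₄) = 168.446 g/mol, so wt% Fe = 49.144/168.446 × 100 = 29.17%.
M((Mg₀.₄₀Fe₀.₆₀)CaSi₂O₆) = 235.471 g/mol, so wt% Fe = 33.507/235.471 × 100 = 14.23%.
29.17 − 14.23 = 14.94 pp.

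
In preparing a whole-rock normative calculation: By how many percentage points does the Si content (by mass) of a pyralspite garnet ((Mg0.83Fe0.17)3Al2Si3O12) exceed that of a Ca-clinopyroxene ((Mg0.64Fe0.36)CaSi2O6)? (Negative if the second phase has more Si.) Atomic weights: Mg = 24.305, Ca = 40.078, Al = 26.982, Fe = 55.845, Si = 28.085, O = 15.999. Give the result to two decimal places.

-4.55 percentage points

M((Mg0.83Fe0.17)3Al2Si3O12) = 419.207 g/mol, so wt% Si = 84.255/419.207 × 100 = 20.10%.
M((Mg0.64Fe0.36)CaSi2O6) = 227.901 g/mol, so wt% Si = 56.170/227.901 × 100 = 24.65%.
20.10 − 24.65 = -4.55 pp.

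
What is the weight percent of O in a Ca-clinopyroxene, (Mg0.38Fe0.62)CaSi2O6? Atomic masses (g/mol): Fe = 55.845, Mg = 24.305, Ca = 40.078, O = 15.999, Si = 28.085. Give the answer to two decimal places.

40.66 wt%

M((Mg0.38Fe0.62)CaSi2O6) = 236.102 g/mol.
O contributes 6 × 15.999 = 95.994 g per mole.
95.994/236.102 = 0.4066 → 40.66%.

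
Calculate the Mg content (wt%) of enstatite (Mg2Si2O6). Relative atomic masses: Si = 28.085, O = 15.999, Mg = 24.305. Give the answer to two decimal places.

Formula mass = 2·24.305 + 2·28.085 + 6·15.999 = 200.774 g/mol, of which 48.610 g is Mg.
So Mg makes up 48.610/200.774 = 0.2421 of the mass, i.e. 24.21%.

24.21 wt%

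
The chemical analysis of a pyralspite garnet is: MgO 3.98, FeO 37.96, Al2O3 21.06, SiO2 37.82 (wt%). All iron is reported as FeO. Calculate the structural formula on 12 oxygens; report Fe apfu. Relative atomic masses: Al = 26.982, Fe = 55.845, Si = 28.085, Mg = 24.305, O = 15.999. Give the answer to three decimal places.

2.530 Fe apfu

3.98 wt% MgO ÷ 40.304 g/mol = 0.09875 mol, giving 0.09875 Mg and 0.09875 O.
37.96 wt% FeO ÷ 71.844 g/mol = 0.52837 mol, giving 0.52837 Fe and 0.52837 O.
21.06 wt% Al2O3 ÷ 101.961 g/mol = 0.20655 mol, giving 0.41310 Al and 0.61965 O.
37.82 wt% SiO2 ÷ 60.083 g/mol = 0.62946 mol, giving 0.62946 Si and 1.25892 O.
Oxygen sums to 2.50569; scaling by 12/2.50569 = 4.78910 puts the formula on 12 O.
Fe: 0.52837 × 4.78910 = 2.530 atoms per formula unit.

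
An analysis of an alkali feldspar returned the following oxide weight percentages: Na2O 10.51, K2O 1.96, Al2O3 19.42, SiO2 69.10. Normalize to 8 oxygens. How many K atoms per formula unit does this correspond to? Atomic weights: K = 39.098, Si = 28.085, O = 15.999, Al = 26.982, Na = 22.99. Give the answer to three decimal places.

Na2O: 10.51/61.979 = 0.16957 mol → 0.33914 mol Na, 0.16957 mol O.
K2O: 1.96/94.195 = 0.02081 mol → 0.04162 mol K, 0.02081 mol O.
Al2O3: 19.42/101.961 = 0.19046 mol → 0.38092 mol Al, 0.57138 mol O.
SiO2: 69.10/60.083 = 1.15008 mol → 1.15008 mol Si, 2.30016 mol O.
Total oxygen = 3.06192 mol. Normalization factor = 8/3.06192 = 2.61274.
K per 8 O = 0.04162 × 2.61274 = 0.109.

0.109 K apfu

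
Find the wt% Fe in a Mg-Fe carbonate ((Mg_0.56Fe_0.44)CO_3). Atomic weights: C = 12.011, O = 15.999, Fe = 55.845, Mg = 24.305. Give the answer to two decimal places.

M((Mg_0.56Fe_0.44)CO_3) = 98.191 g/mol.
Fe contributes 0.44 × 55.845 = 24.572 g per mole.
24.572/98.191 = 0.2502 → 25.02%.

25.02 wt%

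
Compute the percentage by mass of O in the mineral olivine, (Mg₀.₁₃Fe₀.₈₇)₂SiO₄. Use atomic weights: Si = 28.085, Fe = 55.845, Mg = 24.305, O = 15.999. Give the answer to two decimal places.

Molar mass of (Mg₀.₁₃Fe₀.₈₇)₂SiO₄: 0.26*24.305 + 1.74*55.845 + 1*28.085 + 4*15.999 = 195.571 g/mol.
Mass of O per formula unit: 4 × 15.999 = 63.996 g.
Weight fraction O = 63.996 / 195.571 = 0.3272.

32.72 weight percent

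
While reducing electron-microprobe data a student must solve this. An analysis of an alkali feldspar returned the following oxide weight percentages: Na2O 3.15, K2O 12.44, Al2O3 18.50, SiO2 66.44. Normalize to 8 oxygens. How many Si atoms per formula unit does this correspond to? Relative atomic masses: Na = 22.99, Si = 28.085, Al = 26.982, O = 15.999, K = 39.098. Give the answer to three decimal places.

3.010 Si apfu

Na2O: 3.15/61.979 = 0.05082 mol → 0.10164 mol Na, 0.05082 mol O.
K2O: 12.44/94.195 = 0.13207 mol → 0.26414 mol K, 0.13207 mol O.
Al2O3: 18.50/101.961 = 0.18144 mol → 0.36288 mol Al, 0.54432 mol O.
SiO2: 66.44/60.083 = 1.10580 mol → 1.10580 mol Si, 2.21160 mol O.
Total oxygen = 2.93881 mol. Normalization factor = 8/2.93881 = 2.72219.
Si per 8 O = 1.10580 × 2.72219 = 3.010.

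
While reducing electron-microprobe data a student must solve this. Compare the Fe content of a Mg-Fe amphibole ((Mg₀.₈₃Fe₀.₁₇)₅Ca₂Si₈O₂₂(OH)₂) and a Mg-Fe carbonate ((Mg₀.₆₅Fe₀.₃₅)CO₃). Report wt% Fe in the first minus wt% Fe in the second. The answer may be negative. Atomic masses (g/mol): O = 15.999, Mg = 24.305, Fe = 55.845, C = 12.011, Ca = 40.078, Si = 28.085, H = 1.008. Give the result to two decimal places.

-14.84 percentage points

Fe in (Mg₀.₈₃Fe₀.₁₇)₅Ca₂Si₈O₂₂(OH)₂: molar mass 839.162 g/mol; 0.85×55.845 = 47.468 g → 5.66 wt%.
Fe in (Mg₀.₆₅Fe₀.₃₅)CO₃: molar mass 95.352 g/mol; 0.35×55.845 = 19.546 g → 20.50 wt%.
Difference = 5.66 − 20.50 = -14.84 percentage points.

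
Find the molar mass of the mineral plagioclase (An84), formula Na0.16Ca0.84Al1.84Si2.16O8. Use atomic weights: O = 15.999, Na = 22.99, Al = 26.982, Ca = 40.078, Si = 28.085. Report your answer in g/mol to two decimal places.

275.65 g/mol

The formula mass is the sum 0.16*22.99 + 0.84*40.078 + 1.84*26.982 + 2.16*28.085 + 8*15.999.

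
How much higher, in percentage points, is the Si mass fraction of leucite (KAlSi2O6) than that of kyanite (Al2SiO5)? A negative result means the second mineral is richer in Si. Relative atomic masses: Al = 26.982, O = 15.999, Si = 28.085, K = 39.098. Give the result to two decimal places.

8.41 percentage points

First mineral: 56.170 g Si in 218.244 g formula = 25.74 wt% Si.
Second mineral: 28.085 g Si in 162.044 g formula = 17.33 wt% Si.
25.74% − 17.33% gives a difference of 8.41 percentage points.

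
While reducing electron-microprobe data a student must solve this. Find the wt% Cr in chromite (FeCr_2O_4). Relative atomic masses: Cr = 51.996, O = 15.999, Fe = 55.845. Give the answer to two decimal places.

M(FeCr_2O_4) = 223.833 g/mol.
Cr contributes 2 × 51.996 = 103.992 g per mole.
103.992/223.833 = 0.4646 → 46.46%.

46.46 mass %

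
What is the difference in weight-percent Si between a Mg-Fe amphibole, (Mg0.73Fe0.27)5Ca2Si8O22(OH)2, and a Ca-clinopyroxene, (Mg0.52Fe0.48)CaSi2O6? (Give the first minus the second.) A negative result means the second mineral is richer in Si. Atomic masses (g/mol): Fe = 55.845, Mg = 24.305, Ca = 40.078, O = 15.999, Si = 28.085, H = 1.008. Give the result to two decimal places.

First mineral: 224.680 g Si in 854.932 g formula = 26.28 wt% Si.
Second mineral: 56.170 g Si in 231.686 g formula = 24.24 wt% Si.
26.28% − 24.24% gives a difference of 2.04 percentage points.

2.04 percentage points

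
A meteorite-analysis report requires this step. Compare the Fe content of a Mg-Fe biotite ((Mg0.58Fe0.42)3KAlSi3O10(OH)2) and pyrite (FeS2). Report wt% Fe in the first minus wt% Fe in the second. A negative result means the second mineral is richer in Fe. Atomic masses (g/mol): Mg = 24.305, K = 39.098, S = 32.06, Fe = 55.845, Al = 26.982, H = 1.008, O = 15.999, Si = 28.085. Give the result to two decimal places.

-31.15 percentage points

First mineral: 70.365 g Fe in 456.994 g formula = 15.40 wt% Fe.
Second mineral: 55.845 g Fe in 119.965 g formula = 46.55 wt% Fe.
15.40% − 46.55% gives a difference of -31.15 percentage points.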